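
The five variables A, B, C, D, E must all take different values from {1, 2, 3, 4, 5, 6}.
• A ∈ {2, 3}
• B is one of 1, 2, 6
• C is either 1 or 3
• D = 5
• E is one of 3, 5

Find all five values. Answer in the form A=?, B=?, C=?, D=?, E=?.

A=2, B=6, C=1, D=5, E=3

D must be 5 (only option left). Strike 5 from E.
That leaves E = 3. So A, C can't be 3.
A has just one choice, so A = 2. Strike 2 from B.
C's domain is down to {1}, so C = 1. Eliminate 1 elsewhere: B.
That leaves B = 6.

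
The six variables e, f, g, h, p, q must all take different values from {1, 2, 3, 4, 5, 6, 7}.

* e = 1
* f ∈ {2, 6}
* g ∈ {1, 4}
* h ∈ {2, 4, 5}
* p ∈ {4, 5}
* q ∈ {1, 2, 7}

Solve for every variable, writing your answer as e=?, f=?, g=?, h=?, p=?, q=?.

e=1, f=6, g=4, h=2, p=5, q=7

e's domain is down to {1}, so e = 1. Remove 1 from g, q.
g must be 4 (only option left). So h, p can't be 4.
p must be 5 (only option left). Strike 5 from h.
h must be 2 (only option left). Eliminate 2 elsewhere: f, q.
q must be 7 (only option left).
That leaves f = 6.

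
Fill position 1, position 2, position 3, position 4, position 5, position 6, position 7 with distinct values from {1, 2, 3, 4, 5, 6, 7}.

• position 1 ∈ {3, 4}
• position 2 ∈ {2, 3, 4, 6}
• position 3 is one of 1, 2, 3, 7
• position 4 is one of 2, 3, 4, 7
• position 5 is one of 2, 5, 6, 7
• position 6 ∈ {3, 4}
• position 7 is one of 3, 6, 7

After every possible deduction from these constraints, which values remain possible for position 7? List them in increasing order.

The 7 variables together cover exactly {1, 2, 3, 4, 5, 6, 7} — 7 values for 7 variables — and 1 appears only in position 3's list, so position 3 = 1.
The 6 still-open variables draw from only 6 values {2, 3, 4, 5, 6, 7}, so each is used; only position 5 can be 5, hence position 5 = 5.
position 1 and position 6 share exactly the 2 values {3, 4}; by pigeonhole those values go to them, so strike 3, 4 from position 2, position 4, position 7.
No further eliminations apply; position 7 can still be any of 6, 7.

6, 7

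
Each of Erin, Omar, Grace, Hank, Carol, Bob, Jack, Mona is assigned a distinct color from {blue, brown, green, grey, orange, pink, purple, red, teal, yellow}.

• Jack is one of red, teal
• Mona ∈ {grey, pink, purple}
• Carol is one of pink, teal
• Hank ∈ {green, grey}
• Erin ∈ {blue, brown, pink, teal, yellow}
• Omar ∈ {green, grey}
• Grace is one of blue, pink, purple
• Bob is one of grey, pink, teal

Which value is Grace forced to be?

The 2 variables Omar and Hank are confined to {green, grey}, which locks those values in; drop them from Bob, Mona.
Carol and Bob between them cover only {pink, teal} — a naked pair. Remove those values from Erin, Grace, Jack, Mona.
That leaves Jack = red.
That leaves Mona = purple. Strike purple from Grace.
So Grace = blue.

blue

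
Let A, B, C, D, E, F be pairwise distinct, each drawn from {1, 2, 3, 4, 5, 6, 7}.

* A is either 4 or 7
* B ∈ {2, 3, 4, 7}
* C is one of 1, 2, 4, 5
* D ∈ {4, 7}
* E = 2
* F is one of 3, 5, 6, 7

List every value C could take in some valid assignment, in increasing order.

E has just one choice, so E = 2. Strike 2 from B, C.
A and D share exactly the 2 values {4, 7}; by pigeonhole those values go to them, so strike 4, 7 from B, C, F.
B must be 3 (only option left). Eliminate 3 elsewhere: F.
No further eliminations apply; C can still be any of 1, 5.

1, 5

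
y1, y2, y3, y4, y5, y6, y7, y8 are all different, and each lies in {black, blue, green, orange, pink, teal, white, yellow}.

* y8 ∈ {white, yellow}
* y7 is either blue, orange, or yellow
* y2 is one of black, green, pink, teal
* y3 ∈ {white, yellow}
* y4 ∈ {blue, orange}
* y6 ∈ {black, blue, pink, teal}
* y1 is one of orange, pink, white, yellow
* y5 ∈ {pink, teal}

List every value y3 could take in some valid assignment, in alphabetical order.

The 8 variables draw from only 8 values {black, blue, green, orange, pink, teal, white, yellow}, so each is used; only y2 can be green, hence y2 = green.
The 7 still-open variables draw from only 7 values {black, blue, orange, pink, teal, white, yellow}, so each is used; only y6 can be black, hence y6 = black.
The 6 still-open variables draw from only 6 values {blue, orange, pink, teal, white, yellow}, so each is used; only y5 can be teal, hence y5 = teal.
The 5 still-open variables draw from only 5 values {blue, orange, pink, white, yellow}, so each is used; only y1 can be pink, hence y1 = pink.
y3 and y8 share exactly the 2 values {white, yellow}; by pigeonhole those values go to them, so strike white, yellow from y7.
No further eliminations apply; y3 can still be any of white, yellow.

white, yellow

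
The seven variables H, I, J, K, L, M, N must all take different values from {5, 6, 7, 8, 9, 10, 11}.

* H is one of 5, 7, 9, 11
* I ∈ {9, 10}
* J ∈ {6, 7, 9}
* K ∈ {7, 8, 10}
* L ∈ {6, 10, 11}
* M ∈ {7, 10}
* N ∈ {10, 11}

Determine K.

8

Among the 7 variables, 5 fits only H (and all 7 values in {5, 6, 7, 8, 9, 10, 11} must be used), so H = 5.
Among the 6 still-open variables, 8 fits only K (and all 6 values in {6, 7, 8, 9, 10, 11} must be used), so K = 8.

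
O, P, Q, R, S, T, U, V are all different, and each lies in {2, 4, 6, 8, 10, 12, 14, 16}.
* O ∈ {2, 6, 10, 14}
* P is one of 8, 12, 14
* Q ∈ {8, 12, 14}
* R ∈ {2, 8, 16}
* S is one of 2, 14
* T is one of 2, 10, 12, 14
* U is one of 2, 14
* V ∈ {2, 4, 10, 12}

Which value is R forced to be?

16

The 8 variables together cover exactly {2, 4, 6, 8, 10, 12, 14, 16} — 8 values for 8 variables — and 4 appears only in V's list, so V = 4.
The 7 still-open variables draw from only 7 values {2, 6, 8, 10, 12, 14, 16}, so each is used; only O can be 6, hence O = 6.
The 6 still-open variables draw from only 6 values {2, 8, 10, 12, 14, 16}, so each is used; only T can be 10, hence T = 10.
The 5 still-open variables together cover exactly {2, 8, 12, 14, 16} — 5 values for 5 variables — and 16 appears only in R's list, so R = 16.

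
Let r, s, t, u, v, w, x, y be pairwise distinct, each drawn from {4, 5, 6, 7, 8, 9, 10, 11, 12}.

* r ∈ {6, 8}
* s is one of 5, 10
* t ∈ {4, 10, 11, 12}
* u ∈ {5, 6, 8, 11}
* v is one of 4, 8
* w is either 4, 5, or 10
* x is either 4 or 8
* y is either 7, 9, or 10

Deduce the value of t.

12

The 2 variables v and x are confined to {4, 8}, which locks those values in; drop them from r, t, u, w.
r has just one choice, so r = 6. So u can't be 6.
The 2 variables s and w are confined to {5, 10}, which locks those values in; drop them from t, u, y.
u has just one choice, so u = 11. Remove 11 from t.
So t = 12.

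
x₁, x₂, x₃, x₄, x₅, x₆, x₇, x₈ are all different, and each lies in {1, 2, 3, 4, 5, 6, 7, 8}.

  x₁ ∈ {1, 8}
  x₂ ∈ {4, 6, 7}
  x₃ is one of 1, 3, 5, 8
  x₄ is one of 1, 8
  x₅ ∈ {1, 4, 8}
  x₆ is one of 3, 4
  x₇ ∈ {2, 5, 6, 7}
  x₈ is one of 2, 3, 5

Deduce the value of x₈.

The 2 variables x₁ and x₄ are confined to {1, 8}, which locks those values in; drop them from x₃, x₅.
x₅ has just one choice, so x₅ = 4. Eliminate 4 elsewhere: x₂, x₆.
x₆ has just one choice, so x₆ = 3. So x₃, x₈ can't be 3.
x₃'s domain is down to {5}, so x₃ = 5. Strike 5 from x₇, x₈.
So x₈ = 2.

2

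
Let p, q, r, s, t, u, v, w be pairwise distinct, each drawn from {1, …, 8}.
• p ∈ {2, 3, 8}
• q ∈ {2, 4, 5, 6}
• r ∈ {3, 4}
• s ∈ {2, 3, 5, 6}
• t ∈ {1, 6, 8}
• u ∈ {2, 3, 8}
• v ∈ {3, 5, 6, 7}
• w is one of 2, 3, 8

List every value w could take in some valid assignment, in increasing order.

2, 3, 8

Among the 8 variables, 1 fits only t (and all 8 values in {1, 2, 3, 4, 5, 6, 7, 8} must be used), so t = 1.
The 7 still-open variables draw from only 7 values {2, 3, 4, 5, 6, 7, 8}, so each is used; only v can be 7, hence v = 7.
p, u, w share exactly the 3 values {2, 3, 8}; by pigeonhole those values go to them, so strike 2, 3, 8 from q, r, s.
r has just one choice, so r = 4. Remove 4 from q.
No further eliminations apply; w can still be any of 2, 3, 8.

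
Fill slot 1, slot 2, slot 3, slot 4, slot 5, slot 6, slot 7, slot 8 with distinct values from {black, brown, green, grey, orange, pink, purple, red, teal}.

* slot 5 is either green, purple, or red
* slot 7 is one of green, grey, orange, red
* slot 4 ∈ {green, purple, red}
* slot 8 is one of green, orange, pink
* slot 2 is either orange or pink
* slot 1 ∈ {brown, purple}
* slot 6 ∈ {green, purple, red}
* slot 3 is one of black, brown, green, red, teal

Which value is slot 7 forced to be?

slot 4, slot 5, slot 6 between them cover only {green, purple, red} — a naked triple. Remove those values from slot 1, slot 3, slot 7, slot 8.
That leaves slot 1 = brown. Strike brown from slot 3.
slot 2 and slot 8 share exactly the 2 values {orange, pink}; by pigeonhole those values go to them, so strike orange, pink from slot 7.
So slot 7 = grey.

grey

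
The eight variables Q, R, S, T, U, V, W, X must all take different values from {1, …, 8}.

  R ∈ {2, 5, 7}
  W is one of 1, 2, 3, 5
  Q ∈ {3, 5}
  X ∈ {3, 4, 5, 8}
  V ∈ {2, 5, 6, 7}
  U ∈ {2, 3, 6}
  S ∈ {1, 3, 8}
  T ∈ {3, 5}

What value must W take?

1

The 8 variables together cover exactly {1, 2, 3, 4, 5, 6, 7, 8} — 8 values for 8 variables — and 4 appears only in X's list, so X = 4.
The 7 still-open variables draw from only 7 values {1, 2, 3, 5, 6, 7, 8}, so each is used; only S can be 8, hence S = 8.
The 6 still-open variables together cover exactly {1, 2, 3, 5, 6, 7} — 6 values for 6 variables — and 1 appears only in W's list, so W = 1.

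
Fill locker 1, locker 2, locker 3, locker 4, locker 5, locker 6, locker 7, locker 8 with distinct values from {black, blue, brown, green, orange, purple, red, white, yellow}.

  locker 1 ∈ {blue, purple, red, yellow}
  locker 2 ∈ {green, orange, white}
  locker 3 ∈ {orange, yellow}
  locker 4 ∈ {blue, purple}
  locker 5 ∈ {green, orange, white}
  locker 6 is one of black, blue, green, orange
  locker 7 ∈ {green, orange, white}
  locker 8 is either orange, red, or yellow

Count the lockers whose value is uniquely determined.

The 8 variables draw from only 8 values {black, blue, green, orange, purple, red, white, yellow}, so each is used; only locker 6 can be black, hence locker 6 = black.
The 3 variables locker 2, locker 5, locker 7 are confined to {green, orange, white}, which locks those values in; drop them from locker 3, locker 8.
That leaves locker 3 = yellow. Remove yellow from locker 1, locker 8.
locker 8's domain is down to {red}, so locker 8 = red. Strike red from locker 1.
Determined: locker 3=yellow, locker 6=black, locker 8=red. The other lockers each still have more than one consistent value. That makes 3.

3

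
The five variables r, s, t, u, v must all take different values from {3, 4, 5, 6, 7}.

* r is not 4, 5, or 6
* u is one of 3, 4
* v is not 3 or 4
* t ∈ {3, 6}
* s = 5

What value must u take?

s must be 5 (only option left). So v can't be 5.
The 4 still-open variables together cover exactly {3, 4, 6, 7} — 4 values for 4 variables — and 4 appears only in u's list, so u = 4.

4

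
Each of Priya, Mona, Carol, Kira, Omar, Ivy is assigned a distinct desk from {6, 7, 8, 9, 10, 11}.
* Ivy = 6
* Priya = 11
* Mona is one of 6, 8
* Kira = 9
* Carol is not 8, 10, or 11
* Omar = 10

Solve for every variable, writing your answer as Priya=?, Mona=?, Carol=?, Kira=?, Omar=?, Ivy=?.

Priya=11, Mona=8, Carol=7, Kira=9, Omar=10, Ivy=6

Priya has just one choice, so Priya = 11.
Kira has just one choice, so Kira = 9. Eliminate 9 elsewhere: Carol.
Omar's domain is down to {10}, so Omar = 10.
Ivy must be 6 (only option left). Eliminate 6 elsewhere: Mona, Carol.
Mona's domain is down to {8}, so Mona = 8.
That leaves Carol = 7.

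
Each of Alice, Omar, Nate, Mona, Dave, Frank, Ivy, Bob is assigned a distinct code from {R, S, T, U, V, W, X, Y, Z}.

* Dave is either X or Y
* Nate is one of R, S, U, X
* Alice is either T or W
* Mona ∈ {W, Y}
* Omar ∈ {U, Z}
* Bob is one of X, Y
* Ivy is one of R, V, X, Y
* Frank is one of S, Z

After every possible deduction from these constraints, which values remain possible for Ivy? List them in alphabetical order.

R, V

Dave and Bob between them cover only {X, Y} — a naked pair. Remove those values from Nate, Mona, Ivy.
That leaves Mona = W. Eliminate W elsewhere: Alice.
Alice's domain is down to {T}, so Alice = T.
No further eliminations apply; Ivy can still be any of R, V.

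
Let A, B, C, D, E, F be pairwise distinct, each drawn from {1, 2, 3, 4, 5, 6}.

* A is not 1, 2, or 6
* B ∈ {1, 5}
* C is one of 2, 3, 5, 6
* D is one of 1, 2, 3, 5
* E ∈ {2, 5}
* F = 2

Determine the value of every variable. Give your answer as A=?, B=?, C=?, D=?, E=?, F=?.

F has just one choice, so F = 2. So C, D, E can't be 2.
E must be 5 (only option left). So A, B, C, D can't be 5.
B must be 1 (only option left). Strike 1 from D.
D's domain is down to {3}, so D = 3. Remove 3 from A, C.
A has just one choice, so A = 4.
C has just one choice, so C = 6.

A=4, B=1, C=6, D=3, E=5, F=2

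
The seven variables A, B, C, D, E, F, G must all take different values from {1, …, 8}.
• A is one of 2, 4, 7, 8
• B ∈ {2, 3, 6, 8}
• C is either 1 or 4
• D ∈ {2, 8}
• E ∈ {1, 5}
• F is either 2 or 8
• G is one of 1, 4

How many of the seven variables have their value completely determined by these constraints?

2

C and G share exactly the 2 values {1, 4}; by pigeonhole those values go to them, so strike 1, 4 from A, E.
E must be 5 (only option left).
D and F between them cover only {2, 8} — a naked pair. Remove those values from A, B.
That leaves A = 7.
Determined: A=7, E=5. The other variables each still have more than one consistent value. That makes 2.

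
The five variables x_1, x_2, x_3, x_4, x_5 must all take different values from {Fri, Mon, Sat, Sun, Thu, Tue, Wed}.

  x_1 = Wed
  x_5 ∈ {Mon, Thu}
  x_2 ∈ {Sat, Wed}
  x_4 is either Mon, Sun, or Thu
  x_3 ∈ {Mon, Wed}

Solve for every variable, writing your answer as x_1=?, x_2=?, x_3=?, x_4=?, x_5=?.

x_1 must be Wed (only option left). Strike Wed from x_2, x_3.
x_2 has just one choice, so x_2 = Sat.
x_3 has just one choice, so x_3 = Mon. Strike Mon from x_4, x_5.
x_5 has just one choice, so x_5 = Thu. Strike Thu from x_4.
x_4 has just one choice, so x_4 = Sun.

x_1=Wed, x_2=Sat, x_3=Mon, x_4=Sun, x_5=Thu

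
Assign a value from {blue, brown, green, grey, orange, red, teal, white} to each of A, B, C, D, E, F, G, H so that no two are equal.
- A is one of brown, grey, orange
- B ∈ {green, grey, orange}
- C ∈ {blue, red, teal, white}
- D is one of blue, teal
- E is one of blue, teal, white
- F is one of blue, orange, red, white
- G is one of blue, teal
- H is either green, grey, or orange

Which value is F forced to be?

The 8 variables together cover exactly {blue, brown, green, grey, orange, red, teal, white} — 8 values for 8 variables — and brown appears only in A's list, so A = brown.
The 2 variables D and G are confined to {blue, teal}, which locks those values in; drop them from C, E, F.
E must be white (only option left). Strike white from C, F.
C has just one choice, so C = red. Strike red from F.
So F = orange.

orange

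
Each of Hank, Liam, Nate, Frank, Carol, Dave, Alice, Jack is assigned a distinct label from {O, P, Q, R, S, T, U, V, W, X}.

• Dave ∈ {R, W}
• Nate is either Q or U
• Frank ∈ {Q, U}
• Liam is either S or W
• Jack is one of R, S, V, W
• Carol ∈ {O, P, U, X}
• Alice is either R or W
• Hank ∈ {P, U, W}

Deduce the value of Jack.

The 2 variables Nate and Frank are confined to {Q, U}, which locks those values in; drop them from Hank, Carol.
The 2 variables Dave and Alice are confined to {R, W}, which locks those values in; drop them from Hank, Liam, Jack.
Hank has just one choice, so Hank = P. Remove P from Carol.
Liam's domain is down to {S}, so Liam = S. Strike S from Jack.
So Jack = V.

V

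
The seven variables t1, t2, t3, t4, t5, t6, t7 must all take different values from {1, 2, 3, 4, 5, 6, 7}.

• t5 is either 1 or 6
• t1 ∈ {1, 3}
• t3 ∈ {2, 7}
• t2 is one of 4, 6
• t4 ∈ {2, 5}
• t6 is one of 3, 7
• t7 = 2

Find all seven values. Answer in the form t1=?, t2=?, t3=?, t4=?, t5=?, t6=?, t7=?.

t7's domain is down to {2}, so t7 = 2. So t3, t4 can't be 2.
t3 must be 7 (only option left). So t6 can't be 7.
t4 must be 5 (only option left).
t6 must be 3 (only option left). So t1 can't be 3.
t1's domain is down to {1}, so t1 = 1. Remove 1 from t5.
That leaves t5 = 6. Strike 6 from t2.
That leaves t2 = 4.

t1=1, t2=4, t3=7, t4=5, t5=6, t6=3, t7=2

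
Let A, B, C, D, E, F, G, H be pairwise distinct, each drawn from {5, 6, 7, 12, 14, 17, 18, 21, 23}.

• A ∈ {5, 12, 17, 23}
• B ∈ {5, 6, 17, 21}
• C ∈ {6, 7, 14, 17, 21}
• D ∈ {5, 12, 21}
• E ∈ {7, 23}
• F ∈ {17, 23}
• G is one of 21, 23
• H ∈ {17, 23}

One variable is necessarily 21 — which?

Among the 8 variables, 14 fits only C (and all 8 values in {5, 6, 7, 12, 14, 17, 21, 23} must be used), so C = 14.
Among the 7 still-open variables, 6 fits only B (and all 7 values in {5, 6, 7, 12, 17, 21, 23} must be used), so B = 6.
The 6 still-open variables draw from only 6 values {5, 7, 12, 17, 21, 23}, so each is used; only E can be 7, hence E = 7.
F and H between them cover only {17, 23} — a naked pair. Remove those values from A, G.
So 21 goes to G.

G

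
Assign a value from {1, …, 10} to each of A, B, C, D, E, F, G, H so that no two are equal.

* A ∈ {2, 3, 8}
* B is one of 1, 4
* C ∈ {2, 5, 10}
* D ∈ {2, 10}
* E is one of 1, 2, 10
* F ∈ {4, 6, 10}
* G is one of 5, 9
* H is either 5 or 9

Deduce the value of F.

6

The 2 variables G and H are confined to {5, 9}, which locks those values in; drop them from C.
The 2 variables C and D are confined to {2, 10}, which locks those values in; drop them from A, E, F.
E must be 1 (only option left). Eliminate 1 elsewhere: B.
B must be 4 (only option left). Eliminate 4 elsewhere: F.
So F = 6.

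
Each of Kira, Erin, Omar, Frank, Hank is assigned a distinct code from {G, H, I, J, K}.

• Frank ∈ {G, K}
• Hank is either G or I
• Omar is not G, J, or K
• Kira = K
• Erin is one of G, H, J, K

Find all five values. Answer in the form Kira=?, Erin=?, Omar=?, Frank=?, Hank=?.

Kira has just one choice, so Kira = K. Remove K from Erin, Frank.
That leaves Frank = G. So Erin, Hank can't be G.
Hank must be I (only option left). So Omar can't be I.
Omar has just one choice, so Omar = H. Eliminate H elsewhere: Erin.
Erin's domain is down to {J}, so Erin = J.

Kira=K, Erin=J, Omar=H, Frank=G, Hank=I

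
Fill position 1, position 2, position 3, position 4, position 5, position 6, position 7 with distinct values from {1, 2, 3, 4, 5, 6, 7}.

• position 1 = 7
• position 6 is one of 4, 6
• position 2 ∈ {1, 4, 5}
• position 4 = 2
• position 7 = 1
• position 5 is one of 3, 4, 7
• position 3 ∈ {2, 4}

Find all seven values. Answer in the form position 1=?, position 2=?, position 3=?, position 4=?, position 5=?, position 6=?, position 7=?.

position 1=7, position 2=5, position 3=4, position 4=2, position 5=3, position 6=6, position 7=1

position 1's domain is down to {7}, so position 1 = 7. Eliminate 7 elsewhere: position 5.
position 4's domain is down to {2}, so position 4 = 2. Eliminate 2 elsewhere: position 3.
position 7's domain is down to {1}, so position 7 = 1. So position 2 can't be 1.
position 3's domain is down to {4}, so position 3 = 4. Eliminate 4 elsewhere: position 2, position 5, position 6.
That leaves position 5 = 3.
position 6 must be 6 (only option left).
position 2 has just one choice, so position 2 = 5.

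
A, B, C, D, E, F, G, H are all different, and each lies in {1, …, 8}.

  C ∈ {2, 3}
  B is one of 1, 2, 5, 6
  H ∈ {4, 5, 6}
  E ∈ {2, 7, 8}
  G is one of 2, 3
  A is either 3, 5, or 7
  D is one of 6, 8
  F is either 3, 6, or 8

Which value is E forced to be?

7

Among the 8 variables, 1 fits only B (and all 8 values in {1, 2, 3, 4, 5, 6, 7, 8} must be used), so B = 1.
The 7 still-open variables draw from only 7 values {2, 3, 4, 5, 6, 7, 8}, so each is used; only H can be 4, hence H = 4.
The 6 still-open variables together cover exactly {2, 3, 5, 6, 7, 8} — 6 values for 6 variables — and 5 appears only in A's list, so A = 5.
The 5 still-open variables draw from only 5 values {2, 3, 6, 7, 8}, so each is used; only E can be 7, hence E = 7.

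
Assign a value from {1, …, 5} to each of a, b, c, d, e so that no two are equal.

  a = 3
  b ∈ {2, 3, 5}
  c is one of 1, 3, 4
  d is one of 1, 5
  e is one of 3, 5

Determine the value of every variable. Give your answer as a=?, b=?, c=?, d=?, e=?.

a=3, b=2, c=4, d=1, e=5

a must be 3 (only option left). Remove 3 from b, c, e.
e has just one choice, so e = 5. Strike 5 from b, d.
That leaves b = 2.
d has just one choice, so d = 1. Remove 1 from c.
c's domain is down to {4}, so c = 4.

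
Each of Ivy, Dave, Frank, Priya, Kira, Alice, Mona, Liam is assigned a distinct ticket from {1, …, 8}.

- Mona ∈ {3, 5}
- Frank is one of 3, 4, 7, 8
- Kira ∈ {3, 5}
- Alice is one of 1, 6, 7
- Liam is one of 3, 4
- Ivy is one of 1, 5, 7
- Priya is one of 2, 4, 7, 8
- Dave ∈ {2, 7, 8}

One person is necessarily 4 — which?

Liam

The 8 variables draw from only 8 values {1, 2, 3, 4, 5, 6, 7, 8}, so each is used; only Alice can be 6, hence Alice = 6.
The 7 still-open variables together cover exactly {1, 2, 3, 4, 5, 7, 8} — 7 values for 7 variables — and 1 appears only in Ivy's list, so Ivy = 1.
Kira and Mona between them cover only {3, 5} — a naked pair. Remove those values from Frank, Liam.
So 4 goes to Liam.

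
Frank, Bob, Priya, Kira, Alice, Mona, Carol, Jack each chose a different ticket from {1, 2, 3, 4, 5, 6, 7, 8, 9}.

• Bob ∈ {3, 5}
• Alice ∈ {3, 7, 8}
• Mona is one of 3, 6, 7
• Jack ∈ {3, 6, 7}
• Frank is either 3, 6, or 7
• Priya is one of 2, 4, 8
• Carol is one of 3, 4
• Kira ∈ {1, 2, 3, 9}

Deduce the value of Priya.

Frank, Mona, Jack between them cover only {3, 6, 7} — a naked triple. Remove those values from Bob, Kira, Alice, Carol.
That leaves Bob = 5.
Alice has just one choice, so Alice = 8. Remove 8 from Priya.
Carol has just one choice, so Carol = 4. Eliminate 4 elsewhere: Priya.
So Priya = 2.

2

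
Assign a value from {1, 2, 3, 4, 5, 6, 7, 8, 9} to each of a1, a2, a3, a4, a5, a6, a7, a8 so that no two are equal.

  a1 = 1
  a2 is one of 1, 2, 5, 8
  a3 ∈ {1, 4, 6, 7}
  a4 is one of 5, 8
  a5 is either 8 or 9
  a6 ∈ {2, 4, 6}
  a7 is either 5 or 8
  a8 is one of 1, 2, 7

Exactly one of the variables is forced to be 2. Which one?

a2

a1 must be 1 (only option left). Strike 1 from a2, a3, a8.
The 7 still-open variables together cover exactly {2, 4, 5, 6, 7, 8, 9} — 7 values for 7 variables — and 9 appears only in a5's list, so a5 = 9.
a4 and a7 share exactly the 2 values {5, 8}; by pigeonhole those values go to them, so strike 5, 8 from a2.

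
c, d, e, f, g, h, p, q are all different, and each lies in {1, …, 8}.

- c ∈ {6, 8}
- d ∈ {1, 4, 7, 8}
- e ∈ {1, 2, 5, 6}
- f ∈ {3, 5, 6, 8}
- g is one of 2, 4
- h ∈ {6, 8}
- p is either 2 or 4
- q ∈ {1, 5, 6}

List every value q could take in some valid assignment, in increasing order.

1, 5

The 8 variables together cover exactly {1, 2, 3, 4, 5, 6, 7, 8} — 8 values for 8 variables — and 3 appears only in f's list, so f = 3.
The 7 still-open variables draw from only 7 values {1, 2, 4, 5, 6, 7, 8}, so each is used; only d can be 7, hence d = 7.
The 2 variables c and h are confined to {6, 8}, which locks those values in; drop them from e, q.
g and p share exactly the 2 values {2, 4}; by pigeonhole those values go to them, so strike 2, 4 from e.
No further eliminations apply; q can still be any of 1, 5.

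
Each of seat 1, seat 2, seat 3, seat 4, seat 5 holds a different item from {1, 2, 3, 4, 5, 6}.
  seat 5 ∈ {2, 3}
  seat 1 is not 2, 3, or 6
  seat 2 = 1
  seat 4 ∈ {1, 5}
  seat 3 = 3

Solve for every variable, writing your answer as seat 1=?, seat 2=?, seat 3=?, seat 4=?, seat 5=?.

seat 1=4, seat 2=1, seat 3=3, seat 4=5, seat 5=2

seat 2 must be 1 (only option left). Remove 1 from seat 1, seat 4.
seat 3 has just one choice, so seat 3 = 3. So seat 5 can't be 3.
seat 4's domain is down to {5}, so seat 4 = 5. Strike 5 from seat 1.
That leaves seat 5 = 2.
seat 1 must be 4 (only option left).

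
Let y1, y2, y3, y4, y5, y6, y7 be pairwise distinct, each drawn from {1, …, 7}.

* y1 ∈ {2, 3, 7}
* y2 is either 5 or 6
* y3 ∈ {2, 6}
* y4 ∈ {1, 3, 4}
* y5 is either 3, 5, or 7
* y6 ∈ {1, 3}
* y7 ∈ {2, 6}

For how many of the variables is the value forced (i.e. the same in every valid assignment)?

The 7 variables together cover exactly {1, 2, 3, 4, 5, 6, 7} — 7 values for 7 variables — and 4 appears only in y4's list, so y4 = 4.
Among the 6 still-open variables, 1 fits only y6 (and all 6 values in {1, 2, 3, 5, 6, 7} must be used), so y6 = 1.
y3 and y7 share exactly the 2 values {2, 6}; by pigeonhole those values go to them, so strike 2, 6 from y1, y2.
That leaves y2 = 5. Strike 5 from y5.
Determined: y2=5, y4=4, y6=1. The other variables each still have more than one consistent value. That makes 3.

3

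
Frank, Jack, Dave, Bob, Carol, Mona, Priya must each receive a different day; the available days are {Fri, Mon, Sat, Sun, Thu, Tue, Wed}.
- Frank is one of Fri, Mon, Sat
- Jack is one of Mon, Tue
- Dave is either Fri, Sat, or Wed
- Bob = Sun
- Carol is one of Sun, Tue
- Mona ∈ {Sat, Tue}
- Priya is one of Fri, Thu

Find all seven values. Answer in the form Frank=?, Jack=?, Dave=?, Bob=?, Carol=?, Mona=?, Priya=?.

Frank=Fri, Jack=Mon, Dave=Wed, Bob=Sun, Carol=Tue, Mona=Sat, Priya=Thu

Bob must be Sun (only option left). So Carol can't be Sun.
Carol's domain is down to {Tue}, so Carol = Tue. Remove Tue from Jack, Mona.
Mona's domain is down to {Sat}, so Mona = Sat. Remove Sat from Frank, Dave.
That leaves Jack = Mon. So Frank can't be Mon.
Frank has just one choice, so Frank = Fri. Remove Fri from Dave, Priya.
Dave's domain is down to {Wed}, so Dave = Wed.
Priya must be Thu (only option left).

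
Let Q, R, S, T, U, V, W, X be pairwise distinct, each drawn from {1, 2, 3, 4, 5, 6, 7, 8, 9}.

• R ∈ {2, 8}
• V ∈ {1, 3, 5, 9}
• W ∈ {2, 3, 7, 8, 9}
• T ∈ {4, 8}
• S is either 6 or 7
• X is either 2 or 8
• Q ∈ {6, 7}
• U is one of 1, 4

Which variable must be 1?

Q and S between them cover only {6, 7} — a naked pair. Remove those values from W.
R and X between them cover only {2, 8} — a naked pair. Remove those values from T, W.
T has just one choice, so T = 4. Eliminate 4 elsewhere: U.
So 1 goes to U.

U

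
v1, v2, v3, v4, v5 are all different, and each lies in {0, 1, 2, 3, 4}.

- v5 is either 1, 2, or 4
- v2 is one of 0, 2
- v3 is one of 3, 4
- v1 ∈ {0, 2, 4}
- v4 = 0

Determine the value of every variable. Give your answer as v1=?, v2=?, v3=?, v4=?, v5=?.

v1=4, v2=2, v3=3, v4=0, v5=1

v4 has just one choice, so v4 = 0. Eliminate 0 elsewhere: v1, v2.
That leaves v2 = 2. Strike 2 from v1, v5.
That leaves v1 = 4. Strike 4 from v3, v5.
v3 has just one choice, so v3 = 3.
v5 must be 1 (only option left).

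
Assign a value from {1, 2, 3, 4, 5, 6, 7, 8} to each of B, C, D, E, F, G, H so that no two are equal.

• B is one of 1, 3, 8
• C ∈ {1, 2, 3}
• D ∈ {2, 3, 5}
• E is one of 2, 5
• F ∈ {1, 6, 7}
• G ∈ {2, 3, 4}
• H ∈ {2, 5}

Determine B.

E and H share exactly the 2 values {2, 5}; by pigeonhole those values go to them, so strike 2, 5 from C, D, G.
D must be 3 (only option left). Remove 3 from B, C, G.
G must be 4 (only option left).
C has just one choice, so C = 1. Strike 1 from B, F.
So B = 8.

8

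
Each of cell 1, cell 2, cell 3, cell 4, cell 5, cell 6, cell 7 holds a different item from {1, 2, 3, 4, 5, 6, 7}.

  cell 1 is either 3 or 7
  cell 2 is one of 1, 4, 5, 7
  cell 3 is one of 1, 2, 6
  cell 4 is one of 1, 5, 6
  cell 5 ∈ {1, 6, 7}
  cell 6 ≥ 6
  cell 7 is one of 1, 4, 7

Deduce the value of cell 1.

Among the 7 variables, 2 fits only cell 3 (and all 7 values in {1, 2, 3, 4, 5, 6, 7} must be used), so cell 3 = 2.
Among the 6 still-open variables, 3 fits only cell 1 (and all 6 values in {1, 3, 4, 5, 6, 7} must be used), so cell 1 = 3.

3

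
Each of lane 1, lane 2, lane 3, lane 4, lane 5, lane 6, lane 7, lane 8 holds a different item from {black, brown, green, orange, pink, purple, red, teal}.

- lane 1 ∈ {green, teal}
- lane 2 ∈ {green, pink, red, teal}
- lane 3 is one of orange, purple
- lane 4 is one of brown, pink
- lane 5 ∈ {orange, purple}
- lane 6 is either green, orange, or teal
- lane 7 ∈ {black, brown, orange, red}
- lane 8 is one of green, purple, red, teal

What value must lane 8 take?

The 8 variables draw from only 8 values {black, brown, green, orange, pink, purple, red, teal}, so each is used; only lane 7 can be black, hence lane 7 = black.
The 7 still-open variables together cover exactly {brown, green, orange, pink, purple, red, teal} — 7 values for 7 variables — and brown appears only in lane 4's list, so lane 4 = brown.
The 6 still-open variables together cover exactly {green, orange, pink, purple, red, teal} — 6 values for 6 variables — and pink appears only in lane 2's list, so lane 2 = pink.
The 5 still-open variables together cover exactly {green, orange, purple, red, teal} — 5 values for 5 variables — and red appears only in lane 8's list, so lane 8 = red.

red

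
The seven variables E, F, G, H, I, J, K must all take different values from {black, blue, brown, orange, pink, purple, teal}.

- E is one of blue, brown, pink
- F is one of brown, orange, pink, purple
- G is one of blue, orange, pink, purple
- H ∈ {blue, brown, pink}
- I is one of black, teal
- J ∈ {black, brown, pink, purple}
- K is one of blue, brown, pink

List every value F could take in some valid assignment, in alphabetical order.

orange, purple

The 7 variables together cover exactly {black, blue, brown, orange, pink, purple, teal} — 7 values for 7 variables — and teal appears only in I's list, so I = teal.
The 6 still-open variables draw from only 6 values {black, blue, brown, orange, pink, purple}, so each is used; only J can be black, hence J = black.
E, H, K between them cover only {blue, brown, pink} — a naked triple. Remove those values from F, G.
No further eliminations apply; F can still be any of orange, purple.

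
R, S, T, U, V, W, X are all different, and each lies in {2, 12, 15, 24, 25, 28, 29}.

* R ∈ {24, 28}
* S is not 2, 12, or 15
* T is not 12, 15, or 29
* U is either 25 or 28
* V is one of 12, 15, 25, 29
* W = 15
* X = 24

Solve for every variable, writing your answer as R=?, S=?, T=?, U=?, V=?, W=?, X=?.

R=28, S=29, T=2, U=25, V=12, W=15, X=24

W has just one choice, so W = 15. Remove 15 from V.
That leaves X = 24. So R, S, T can't be 24.
R must be 28 (only option left). Strike 28 from S, T, U.
U's domain is down to {25}, so U = 25. Remove 25 from S, T, V.
S's domain is down to {29}, so S = 29. Remove 29 from V.
T must be 2 (only option left).
That leaves V = 12.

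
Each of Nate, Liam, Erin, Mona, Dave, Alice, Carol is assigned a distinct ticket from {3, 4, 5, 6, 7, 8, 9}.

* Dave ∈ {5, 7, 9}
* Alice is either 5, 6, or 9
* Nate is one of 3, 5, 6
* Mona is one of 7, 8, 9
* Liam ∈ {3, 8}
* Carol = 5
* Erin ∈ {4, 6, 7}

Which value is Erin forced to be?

4

Carol must be 5 (only option left). Remove 5 from Nate, Dave, Alice.
Among the 6 still-open variables, 4 fits only Erin (and all 6 values in {3, 4, 6, 7, 8, 9} must be used), so Erin = 4.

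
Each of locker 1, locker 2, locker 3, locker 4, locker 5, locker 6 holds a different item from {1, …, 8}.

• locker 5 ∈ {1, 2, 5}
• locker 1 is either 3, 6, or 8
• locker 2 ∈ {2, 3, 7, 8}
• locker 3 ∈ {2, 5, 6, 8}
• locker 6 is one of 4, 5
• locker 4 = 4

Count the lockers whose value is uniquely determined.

locker 4 must be 4 (only option left). So locker 6 can't be 4.
locker 6 must be 5 (only option left). So locker 3, locker 5 can't be 5.
Determined: locker 4=4, locker 6=5. The other lockers each still have more than one consistent value. That makes 2.

2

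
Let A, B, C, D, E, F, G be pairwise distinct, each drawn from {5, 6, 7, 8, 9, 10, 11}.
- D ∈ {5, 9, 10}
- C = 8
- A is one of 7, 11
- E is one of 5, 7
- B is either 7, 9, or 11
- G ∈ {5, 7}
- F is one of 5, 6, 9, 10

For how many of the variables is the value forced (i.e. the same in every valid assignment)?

C has just one choice, so C = 8.
Among the 6 still-open variables, 6 fits only F (and all 6 values in {5, 6, 7, 9, 10, 11} must be used), so F = 6.
The 5 still-open variables draw from only 5 values {5, 7, 9, 10, 11}, so each is used; only D can be 10, hence D = 10.
The 4 still-open variables draw from only 4 values {5, 7, 9, 11}, so each is used; only B can be 9, hence B = 9.
The 3 still-open variables together cover exactly {5, 7, 11} — 3 values for 3 variables — and 11 appears only in A's list, so A = 11.
Determined: A=11, B=9, C=8, D=10, F=6. The other variables each still have more than one consistent value. That makes 5.

5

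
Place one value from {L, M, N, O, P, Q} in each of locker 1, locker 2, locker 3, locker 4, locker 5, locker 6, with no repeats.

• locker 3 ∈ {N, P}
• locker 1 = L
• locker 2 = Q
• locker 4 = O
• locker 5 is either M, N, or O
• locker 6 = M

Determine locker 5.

N

locker 1 has just one choice, so locker 1 = L.
locker 2 has just one choice, so locker 2 = Q.
locker 4's domain is down to {O}, so locker 4 = O. Eliminate O elsewhere: locker 5.
That leaves locker 6 = M. Strike M from locker 5.
So locker 5 = N.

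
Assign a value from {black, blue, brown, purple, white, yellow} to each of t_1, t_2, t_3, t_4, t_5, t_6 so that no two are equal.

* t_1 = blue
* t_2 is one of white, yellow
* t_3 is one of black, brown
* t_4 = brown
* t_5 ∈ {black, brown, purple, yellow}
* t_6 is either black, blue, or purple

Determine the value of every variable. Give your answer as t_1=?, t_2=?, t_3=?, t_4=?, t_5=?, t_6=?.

t_1 has just one choice, so t_1 = blue. Remove blue from t_6.
t_4 has just one choice, so t_4 = brown. Strike brown from t_3, t_5.
t_3 has just one choice, so t_3 = black. So t_5, t_6 can't be black.
t_6's domain is down to {purple}, so t_6 = purple. Eliminate purple elsewhere: t_5.
t_5 must be yellow (only option left). Eliminate yellow elsewhere: t_2.
t_2's domain is down to {white}, so t_2 = white.

t_1=blue, t_2=white, t_3=black, t_4=brown, t_5=yellow, t_6=purple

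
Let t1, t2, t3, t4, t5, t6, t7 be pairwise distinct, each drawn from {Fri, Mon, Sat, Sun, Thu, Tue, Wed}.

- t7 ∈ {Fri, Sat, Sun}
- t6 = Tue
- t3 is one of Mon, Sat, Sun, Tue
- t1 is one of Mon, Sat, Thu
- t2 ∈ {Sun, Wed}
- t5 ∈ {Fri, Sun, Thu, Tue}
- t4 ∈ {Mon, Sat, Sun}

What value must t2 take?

Wed

t6 must be Tue (only option left). Remove Tue from t3, t5.
The 6 still-open variables draw from only 6 values {Fri, Mon, Sat, Sun, Thu, Wed}, so each is used; only t2 can be Wed, hence t2 = Wed.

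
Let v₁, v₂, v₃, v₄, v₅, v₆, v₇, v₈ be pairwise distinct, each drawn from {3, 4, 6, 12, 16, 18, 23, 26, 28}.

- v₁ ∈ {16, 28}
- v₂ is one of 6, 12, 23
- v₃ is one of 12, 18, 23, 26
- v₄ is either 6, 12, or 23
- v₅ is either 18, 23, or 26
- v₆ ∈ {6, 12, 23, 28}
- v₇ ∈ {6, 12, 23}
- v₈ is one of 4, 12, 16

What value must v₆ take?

Among the 8 variables, 4 fits only v₈ (and all 8 values in {4, 6, 12, 16, 18, 23, 26, 28} must be used), so v₈ = 4.
The 7 still-open variables together cover exactly {6, 12, 16, 18, 23, 26, 28} — 7 values for 7 variables — and 16 appears only in v₁'s list, so v₁ = 16.
Among the 6 still-open variables, 28 fits only v₆ (and all 6 values in {6, 12, 18, 23, 26, 28} must be used), so v₆ = 28.

28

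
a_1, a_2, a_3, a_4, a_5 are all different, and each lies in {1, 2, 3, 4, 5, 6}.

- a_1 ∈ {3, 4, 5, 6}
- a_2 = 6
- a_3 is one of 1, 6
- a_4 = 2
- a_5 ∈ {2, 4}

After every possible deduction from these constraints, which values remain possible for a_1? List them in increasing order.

a_2's domain is down to {6}, so a_2 = 6. So a_1, a_3 can't be 6.
a_3's domain is down to {1}, so a_3 = 1.
a_4 must be 2 (only option left). Remove 2 from a_5.
a_5 must be 4 (only option left). So a_1 can't be 4.
No further eliminations apply; a_1 can still be any of 3, 5.

3, 5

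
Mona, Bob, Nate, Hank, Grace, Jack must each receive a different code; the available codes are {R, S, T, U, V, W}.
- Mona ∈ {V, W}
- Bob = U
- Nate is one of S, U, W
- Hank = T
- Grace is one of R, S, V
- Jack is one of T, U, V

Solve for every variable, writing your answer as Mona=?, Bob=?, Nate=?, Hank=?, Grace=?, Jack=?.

Bob's domain is down to {U}, so Bob = U. Eliminate U elsewhere: Nate, Jack.
Hank must be T (only option left). Strike T from Jack.
Jack has just one choice, so Jack = V. So Mona, Grace can't be V.
Mona must be W (only option left). Remove W from Nate.
Nate's domain is down to {S}, so Nate = S. So Grace can't be S.
Grace has just one choice, so Grace = R.

Mona=W, Bob=U, Nate=S, Hank=T, Grace=R, Jack=V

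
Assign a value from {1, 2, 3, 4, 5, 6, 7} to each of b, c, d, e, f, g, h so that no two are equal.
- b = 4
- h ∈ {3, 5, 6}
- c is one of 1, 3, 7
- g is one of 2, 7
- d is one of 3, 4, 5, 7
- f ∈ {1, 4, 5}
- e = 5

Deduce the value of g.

b has just one choice, so b = 4. Remove 4 from d, f.
e must be 5 (only option left). Strike 5 from d, f, h.
f's domain is down to {1}, so f = 1. Eliminate 1 elsewhere: c.
The 4 still-open variables together cover exactly {2, 3, 6, 7} — 4 values for 4 variables — and 2 appears only in g's list, so g = 2.

2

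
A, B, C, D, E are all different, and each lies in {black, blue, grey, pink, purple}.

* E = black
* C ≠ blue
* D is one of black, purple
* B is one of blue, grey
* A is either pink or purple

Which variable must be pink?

A

E must be black (only option left). Strike black from C, D.
D must be purple (only option left). Remove purple from A, C.
So pink goes to A.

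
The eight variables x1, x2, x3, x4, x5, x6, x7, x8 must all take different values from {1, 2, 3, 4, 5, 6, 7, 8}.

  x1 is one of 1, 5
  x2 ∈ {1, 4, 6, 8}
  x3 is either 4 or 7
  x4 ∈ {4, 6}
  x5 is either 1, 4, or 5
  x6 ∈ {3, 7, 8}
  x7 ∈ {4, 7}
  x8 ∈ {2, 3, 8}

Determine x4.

The 8 variables draw from only 8 values {1, 2, 3, 4, 5, 6, 7, 8}, so each is used; only x8 can be 2, hence x8 = 2.
The 7 still-open variables draw from only 7 values {1, 3, 4, 5, 6, 7, 8}, so each is used; only x6 can be 3, hence x6 = 3.
The 6 still-open variables together cover exactly {1, 4, 5, 6, 7, 8} — 6 values for 6 variables — and 8 appears only in x2's list, so x2 = 8.
The 5 still-open variables together cover exactly {1, 4, 5, 6, 7} — 5 values for 5 variables — and 6 appears only in x4's list, so x4 = 6.

6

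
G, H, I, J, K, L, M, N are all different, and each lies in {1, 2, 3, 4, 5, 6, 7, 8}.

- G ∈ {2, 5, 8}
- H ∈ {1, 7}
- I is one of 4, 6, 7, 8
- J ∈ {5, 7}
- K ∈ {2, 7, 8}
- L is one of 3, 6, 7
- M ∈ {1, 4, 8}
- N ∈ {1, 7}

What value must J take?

Among the 8 variables, 3 fits only L (and all 8 values in {1, 2, 3, 4, 5, 6, 7, 8} must be used), so L = 3.
Among the 7 still-open variables, 6 fits only I (and all 7 values in {1, 2, 4, 5, 6, 7, 8} must be used), so I = 6.
The 6 still-open variables together cover exactly {1, 2, 4, 5, 7, 8} — 6 values for 6 variables — and 4 appears only in M's list, so M = 4.
H and N share exactly the 2 values {1, 7}; by pigeonhole those values go to them, so strike 1, 7 from J, K.
So J = 5.

5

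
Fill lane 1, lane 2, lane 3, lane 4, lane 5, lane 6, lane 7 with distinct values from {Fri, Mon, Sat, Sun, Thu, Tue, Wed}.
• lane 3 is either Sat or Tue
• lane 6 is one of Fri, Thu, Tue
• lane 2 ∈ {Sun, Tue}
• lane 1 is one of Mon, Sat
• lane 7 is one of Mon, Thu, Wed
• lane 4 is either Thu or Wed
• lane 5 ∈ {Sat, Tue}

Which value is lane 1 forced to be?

Among the 7 variables, Fri fits only lane 6 (and all 7 values in {Fri, Mon, Sat, Sun, Thu, Tue, Wed} must be used), so lane 6 = Fri.
The 6 still-open variables together cover exactly {Mon, Sat, Sun, Thu, Tue, Wed} — 6 values for 6 variables — and Sun appears only in lane 2's list, so lane 2 = Sun.
The 2 variables lane 3 and lane 5 are confined to {Sat, Tue}, which locks those values in; drop them from lane 1.
So lane 1 = Mon.

Mon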